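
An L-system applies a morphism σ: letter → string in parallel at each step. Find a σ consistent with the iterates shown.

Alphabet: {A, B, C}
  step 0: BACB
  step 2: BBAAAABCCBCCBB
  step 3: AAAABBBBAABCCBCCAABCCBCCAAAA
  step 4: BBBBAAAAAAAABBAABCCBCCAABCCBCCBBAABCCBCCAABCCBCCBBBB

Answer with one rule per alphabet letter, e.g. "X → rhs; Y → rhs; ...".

  step 3 ⇒ step 4: AAAABBBBAABCCBCCAABCCBCCAAAA ⇒ B·B·B·B·AA·AA·AA·AA·B·B·AA·BCC·BCC·AA·BCC·BCC·B·B·AA·BCC·BCC·AA·BCC·BCC·B·B·B·B
    A ↦ B
    B ↦ AA
    C ↦ BCC

A->B, B->AA, C->BCC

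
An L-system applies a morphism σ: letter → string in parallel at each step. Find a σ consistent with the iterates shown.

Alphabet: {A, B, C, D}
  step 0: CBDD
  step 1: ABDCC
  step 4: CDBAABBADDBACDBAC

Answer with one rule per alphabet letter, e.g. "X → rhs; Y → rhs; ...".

A->BA, B->D, C->AB, D->C

  step 0 ⇒ step 1: CBDD ⇒ AB·D·C·C
    B ↦ D
    C ↦ AB
    D ↦ C
    A ↦ BA  (constrained at step 1)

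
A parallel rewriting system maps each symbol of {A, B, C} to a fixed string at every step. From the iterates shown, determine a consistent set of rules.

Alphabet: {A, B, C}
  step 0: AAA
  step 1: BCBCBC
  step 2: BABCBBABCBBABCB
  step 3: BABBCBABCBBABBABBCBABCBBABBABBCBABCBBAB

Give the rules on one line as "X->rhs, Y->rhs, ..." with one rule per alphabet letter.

  step 2 ⇒ step 3: BABCBBABCBBABCB ⇒ BAB·BC·BAB·CB·BAB·BAB·BC·BAB·CB·BAB·BAB·BC·BAB·CB·BAB
    A ↦ BC
    B ↦ BAB
    C ↦ CB

A->BC, B->BAB, C->CB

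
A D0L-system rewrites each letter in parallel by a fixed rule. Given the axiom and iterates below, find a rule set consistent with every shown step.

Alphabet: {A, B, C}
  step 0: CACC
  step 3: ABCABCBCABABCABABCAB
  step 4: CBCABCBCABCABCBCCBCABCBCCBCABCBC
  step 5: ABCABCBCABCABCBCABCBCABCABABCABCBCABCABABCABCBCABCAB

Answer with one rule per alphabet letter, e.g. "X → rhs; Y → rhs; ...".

A->CB, B->C, C->AB

  step 4 ⇒ step 5: CBCABCBCABCABCBCCBCABCBCCBCABCBC ⇒ AB·C·AB·CB·C·AB·C·AB·CB·C·AB·CB·C·AB·C·AB·AB·C·AB·CB·C·AB·C·AB·AB·C·AB·CB·C·AB·C·AB
    A ↦ CB
    B ↦ C
    C ↦ AB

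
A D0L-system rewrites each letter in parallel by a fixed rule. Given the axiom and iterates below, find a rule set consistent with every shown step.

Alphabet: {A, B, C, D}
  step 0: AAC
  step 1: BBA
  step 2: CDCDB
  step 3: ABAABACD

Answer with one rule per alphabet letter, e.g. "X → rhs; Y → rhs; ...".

A->B, B->CD, C->A, D->BA

  step 2 ⇒ step 3: CDCDB ⇒ A·BA·A·BA·CD
    B ↦ CD
    C ↦ A
    D ↦ BA
  step 0 ⇒ step 1: AAC ⇒ B·B·A
    A ↦ B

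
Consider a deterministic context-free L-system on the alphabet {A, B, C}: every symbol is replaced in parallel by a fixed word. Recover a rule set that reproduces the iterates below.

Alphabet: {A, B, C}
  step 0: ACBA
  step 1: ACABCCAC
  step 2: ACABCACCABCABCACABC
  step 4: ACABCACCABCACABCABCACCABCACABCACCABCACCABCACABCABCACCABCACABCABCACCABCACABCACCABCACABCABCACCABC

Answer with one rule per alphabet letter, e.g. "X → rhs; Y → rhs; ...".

A->AC, B->C, C->ABC

  step 1 ⇒ step 2: ACABCCAC ⇒ AC·ABC·AC·C·ABC·ABC·AC·ABC
    A ↦ AC
    B ↦ C
    C ↦ ABC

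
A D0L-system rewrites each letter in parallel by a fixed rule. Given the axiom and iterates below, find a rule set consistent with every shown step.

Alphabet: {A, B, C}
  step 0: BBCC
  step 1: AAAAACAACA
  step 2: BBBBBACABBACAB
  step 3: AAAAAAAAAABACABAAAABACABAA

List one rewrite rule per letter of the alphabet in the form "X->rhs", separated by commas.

A->B, B->AA, C->ACA

  step 2 ⇒ step 3: BBBBBACABBACAB ⇒ AA·AA·AA·AA·AA·B·ACA·B·AA·AA·B·ACA·B·AA
    A ↦ B
    B ↦ AA
    C ↦ ACA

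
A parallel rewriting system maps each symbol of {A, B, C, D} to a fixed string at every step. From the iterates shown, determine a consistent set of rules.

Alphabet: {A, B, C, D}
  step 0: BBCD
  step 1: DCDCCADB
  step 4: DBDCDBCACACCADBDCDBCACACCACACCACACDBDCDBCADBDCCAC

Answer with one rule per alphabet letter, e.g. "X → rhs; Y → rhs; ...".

  step 0 ⇒ step 1: BBCD ⇒ DC·DC·CA·DB
    B ↦ DC
    C ↦ CA
    D ↦ DB
    A ↦ C  (constrained at step 1)

A->C, B->DC, C->CA, D->DB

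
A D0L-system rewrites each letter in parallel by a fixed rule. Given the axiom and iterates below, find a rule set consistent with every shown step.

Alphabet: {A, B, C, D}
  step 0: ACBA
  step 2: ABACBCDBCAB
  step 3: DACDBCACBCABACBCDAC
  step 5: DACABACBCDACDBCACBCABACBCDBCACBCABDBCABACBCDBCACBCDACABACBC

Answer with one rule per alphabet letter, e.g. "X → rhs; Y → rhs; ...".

  step 2 ⇒ step 3: ABACBCDBCAB ⇒ D·AC·D·BC·AC·BC·AB·AC·BC·D·AC
    A ↦ D
    B ↦ AC
    C ↦ BC
    D ↦ AB

A->D, B->AC, C->BC, D->AB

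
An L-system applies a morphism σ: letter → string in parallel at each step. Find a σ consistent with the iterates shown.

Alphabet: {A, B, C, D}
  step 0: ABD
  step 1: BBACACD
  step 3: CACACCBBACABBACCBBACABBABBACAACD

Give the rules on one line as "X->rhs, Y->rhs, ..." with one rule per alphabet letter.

A->BBA, B->C, C->CA, D->ACD

  step 0 ⇒ step 1: ABD ⇒ BBA·C·ACD
    A ↦ BBA
    B ↦ C
    D ↦ ACD
    C ↦ CA  (constrained at step 1)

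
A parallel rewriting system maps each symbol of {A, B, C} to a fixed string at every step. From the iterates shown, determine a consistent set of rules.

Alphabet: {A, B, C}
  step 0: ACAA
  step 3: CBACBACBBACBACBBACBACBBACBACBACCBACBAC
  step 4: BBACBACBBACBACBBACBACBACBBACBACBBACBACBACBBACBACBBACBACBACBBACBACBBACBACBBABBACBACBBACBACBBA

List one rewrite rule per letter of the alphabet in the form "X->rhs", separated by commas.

  step 3 ⇒ step 4: CBACBACBBACBACBBACBACBBACBACBACCBACBAC ⇒ BBA·CBA·C·BBA·CBA·C·BBA·CBA·CBA·C·BBA·CBA·C·BBA·CBA·CBA·C·BBA·CBA·C·BBA·CBA·CBA·C·BBA·CBA·C·BBA·CBA·C·BBA·BBA·CBA·C·BBA·CBA·C·BBA
    A ↦ C
    B ↦ CBA
    C ↦ BBA

A->C, B->CBA, C->BBA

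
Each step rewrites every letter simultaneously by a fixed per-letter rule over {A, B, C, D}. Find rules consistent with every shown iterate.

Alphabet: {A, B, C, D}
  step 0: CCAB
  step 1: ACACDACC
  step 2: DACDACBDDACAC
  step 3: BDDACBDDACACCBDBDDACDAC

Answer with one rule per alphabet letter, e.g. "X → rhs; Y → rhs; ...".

  step 2 ⇒ step 3: DACDACBDDACAC ⇒ BD·D·AC·BD·D·AC·ACC·BD·BD·D·AC·D·AC
    A ↦ D
    B ↦ ACC
    C ↦ AC
    D ↦ BD

A->D, B->ACC, C->AC, D->BD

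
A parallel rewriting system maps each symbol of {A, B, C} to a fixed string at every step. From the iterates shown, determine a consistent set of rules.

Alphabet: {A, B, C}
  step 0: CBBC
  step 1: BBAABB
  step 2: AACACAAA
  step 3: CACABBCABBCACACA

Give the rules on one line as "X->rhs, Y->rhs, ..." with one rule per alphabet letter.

A->CA, B->A, C->BB

  step 2 ⇒ step 3: AACACAAA ⇒ CA·CA·BB·CA·BB·CA·CA·CA
    A ↦ CA
    C ↦ BB
  step 0 ⇒ step 1: CBBC ⇒ BB·A·A·BB
    B ↦ A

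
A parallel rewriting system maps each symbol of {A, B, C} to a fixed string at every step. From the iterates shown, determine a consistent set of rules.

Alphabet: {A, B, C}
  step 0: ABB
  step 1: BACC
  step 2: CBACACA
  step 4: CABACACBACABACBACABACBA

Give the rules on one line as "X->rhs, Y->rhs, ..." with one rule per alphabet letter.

  step 1 ⇒ step 2: BACC ⇒ C·BA·CA·CA
    A ↦ BA
    B ↦ C
    C ↦ CA

A->BA, B->C, C->CA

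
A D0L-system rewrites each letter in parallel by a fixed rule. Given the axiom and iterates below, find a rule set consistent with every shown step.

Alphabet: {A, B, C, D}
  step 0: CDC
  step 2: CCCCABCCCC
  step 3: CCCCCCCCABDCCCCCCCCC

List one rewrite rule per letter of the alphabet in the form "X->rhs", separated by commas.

A->AB, B->DC, C->CC, D->A

  step 2 ⇒ step 3: CCCCABCCCC ⇒ CC·CC·CC·CC·AB·DC·CC·CC·CC·CC
    A ↦ AB
    B ↦ DC
    C ↦ CC
    D ↦ A  (constrained at step 0)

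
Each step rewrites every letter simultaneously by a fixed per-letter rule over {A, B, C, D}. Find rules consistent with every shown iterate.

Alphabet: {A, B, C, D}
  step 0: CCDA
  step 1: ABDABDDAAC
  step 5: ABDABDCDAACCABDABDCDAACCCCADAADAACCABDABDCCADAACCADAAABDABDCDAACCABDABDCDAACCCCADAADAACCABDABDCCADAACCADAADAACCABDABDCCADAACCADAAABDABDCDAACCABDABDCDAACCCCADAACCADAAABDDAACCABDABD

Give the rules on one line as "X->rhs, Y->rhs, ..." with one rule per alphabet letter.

A->C, B->CA, C->ABD, D->DAA

  step 0 ⇒ step 1: CCDA ⇒ ABD·ABD·DAA·C
    A ↦ C
    C ↦ ABD
    D ↦ DAA
    B ↦ CA  (constrained at step 1)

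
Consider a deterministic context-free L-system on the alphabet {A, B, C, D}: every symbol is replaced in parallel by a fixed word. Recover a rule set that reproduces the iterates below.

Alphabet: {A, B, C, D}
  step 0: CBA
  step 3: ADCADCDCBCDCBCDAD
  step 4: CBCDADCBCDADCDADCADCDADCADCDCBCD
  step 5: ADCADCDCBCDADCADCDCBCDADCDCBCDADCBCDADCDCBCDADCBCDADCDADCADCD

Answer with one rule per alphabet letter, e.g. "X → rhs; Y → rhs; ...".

A->CB, B->C, C->AD, D->CD

  step 4 ⇒ step 5: CBCDADCBCDADCDADCADCDADCADCDCBCD ⇒ AD·C·AD·CD·CB·CD·AD·C·AD·CD·CB·CD·AD·CD·CB·CD·AD·CB·CD·AD·CD·CB·CD·AD·CB·CD·AD·CD·AD·C·AD·CD
    A ↦ CB
    B ↦ C
    C ↦ AD
    D ↦ CD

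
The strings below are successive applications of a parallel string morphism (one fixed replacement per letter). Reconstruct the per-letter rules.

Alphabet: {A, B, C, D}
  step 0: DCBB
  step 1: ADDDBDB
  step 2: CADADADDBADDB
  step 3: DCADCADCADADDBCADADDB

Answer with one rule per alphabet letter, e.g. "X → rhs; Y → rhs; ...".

  step 2 ⇒ step 3: CADADADDBADDB ⇒ D·C·AD·C·AD·C·AD·AD·DB·C·AD·AD·DB
    A ↦ C
    B ↦ DB
    C ↦ D
    D ↦ AD

A->C, B->DB, C->D, D->AD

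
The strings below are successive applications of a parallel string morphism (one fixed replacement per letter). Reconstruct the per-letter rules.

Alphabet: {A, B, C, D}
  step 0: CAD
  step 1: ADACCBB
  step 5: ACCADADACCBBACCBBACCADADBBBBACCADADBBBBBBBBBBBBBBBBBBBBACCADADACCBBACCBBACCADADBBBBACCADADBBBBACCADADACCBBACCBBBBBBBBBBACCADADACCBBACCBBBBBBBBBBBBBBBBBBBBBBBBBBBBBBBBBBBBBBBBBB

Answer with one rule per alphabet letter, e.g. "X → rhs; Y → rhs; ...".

  step 0 ⇒ step 1: CAD ⇒ AD·ACC·BB
    A ↦ ACC
    C ↦ AD
    D ↦ BB
    B ↦ BB  (constrained at step 1)

A->ACC, B->BB, C->AD, D->BB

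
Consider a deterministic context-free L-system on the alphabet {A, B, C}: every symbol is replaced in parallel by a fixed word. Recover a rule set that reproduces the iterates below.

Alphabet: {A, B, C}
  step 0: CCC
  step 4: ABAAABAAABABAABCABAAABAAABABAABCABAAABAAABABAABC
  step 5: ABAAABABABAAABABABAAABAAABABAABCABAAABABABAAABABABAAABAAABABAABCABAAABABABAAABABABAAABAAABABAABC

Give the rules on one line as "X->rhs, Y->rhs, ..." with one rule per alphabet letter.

A->AB, B->AA, C->BC

  step 4 ⇒ step 5: ABAAABAAABABAABCABAAABAAABABAABCABAAABAAABABAABC ⇒ AB·AA·AB·AB·AB·AA·AB·AB·AB·AA·AB·AA·AB·AB·AA·BC·AB·AA·AB·AB·AB·AA·AB·AB·AB·AA·AB·AA·AB·AB·AA·BC·AB·AA·AB·AB·AB·AA·AB·AB·AB·AA·AB·AA·AB·AB·AA·BC
    A ↦ AB
    B ↦ AA
    C ↦ BC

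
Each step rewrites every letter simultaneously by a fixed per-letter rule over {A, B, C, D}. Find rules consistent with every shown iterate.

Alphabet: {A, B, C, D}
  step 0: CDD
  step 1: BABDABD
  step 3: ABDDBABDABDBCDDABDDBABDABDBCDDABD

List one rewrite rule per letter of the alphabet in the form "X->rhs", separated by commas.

  step 0 ⇒ step 1: CDD ⇒ B·ABD·ABD
    C ↦ B
    D ↦ ABD
    A ↦ BCD  (constrained at step 1)
    B ↦ D  (constrained at step 1)

A->BCD, B->D, C->B, D->ABD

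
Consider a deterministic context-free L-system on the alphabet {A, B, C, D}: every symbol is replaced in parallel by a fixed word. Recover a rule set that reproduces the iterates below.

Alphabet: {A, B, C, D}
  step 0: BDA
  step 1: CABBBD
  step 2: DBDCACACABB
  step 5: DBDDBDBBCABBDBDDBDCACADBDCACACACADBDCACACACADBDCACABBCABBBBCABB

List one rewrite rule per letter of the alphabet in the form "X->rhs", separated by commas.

A->BD, B->CA, C->D, D->BB

  step 1 ⇒ step 2: CABBBD ⇒ D·BD·CA·CA·CA·BB
    A ↦ BD
    B ↦ CA
    C ↦ D
    D ↦ BB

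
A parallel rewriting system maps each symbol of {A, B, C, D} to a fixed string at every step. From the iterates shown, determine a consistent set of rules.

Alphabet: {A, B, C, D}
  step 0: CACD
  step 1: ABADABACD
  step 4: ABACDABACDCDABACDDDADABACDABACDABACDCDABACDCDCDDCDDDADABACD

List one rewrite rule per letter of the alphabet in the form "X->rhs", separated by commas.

  step 0 ⇒ step 1: CACD ⇒ ABA·D·ABA·CD
    A ↦ D
    C ↦ ABA
    D ↦ CD
    B ↦ DA  (constrained at step 1)

A->D, B->DA, C->ABA, D->CD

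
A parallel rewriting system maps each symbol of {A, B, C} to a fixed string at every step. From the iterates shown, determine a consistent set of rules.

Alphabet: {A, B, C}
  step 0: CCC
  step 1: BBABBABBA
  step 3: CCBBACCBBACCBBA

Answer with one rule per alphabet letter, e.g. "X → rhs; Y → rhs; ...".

A->C, B->A, C->BBA

  step 0 ⇒ step 1: CCC ⇒ BBA·BBA·BBA
    C ↦ BBA
    A ↦ C  (constrained at step 1)
    B ↦ A  (constrained at step 1)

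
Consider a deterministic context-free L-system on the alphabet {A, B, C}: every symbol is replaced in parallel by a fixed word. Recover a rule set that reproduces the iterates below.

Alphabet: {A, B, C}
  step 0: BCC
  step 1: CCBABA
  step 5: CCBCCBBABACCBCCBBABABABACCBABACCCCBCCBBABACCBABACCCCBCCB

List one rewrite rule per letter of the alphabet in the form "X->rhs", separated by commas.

A->B, B->CC, C->BA

  step 0 ⇒ step 1: BCC ⇒ CC·BA·BA
    B ↦ CC
    C ↦ BA
    A ↦ B  (constrained at step 1)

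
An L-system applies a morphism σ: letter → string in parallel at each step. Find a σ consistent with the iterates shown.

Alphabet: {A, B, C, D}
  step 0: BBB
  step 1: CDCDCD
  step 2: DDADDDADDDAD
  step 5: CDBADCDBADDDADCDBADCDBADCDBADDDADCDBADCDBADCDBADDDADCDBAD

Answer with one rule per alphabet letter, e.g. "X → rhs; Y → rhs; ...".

  step 1 ⇒ step 2: CDCDCD ⇒ DD·AD·DD·AD·DD·AD
    C ↦ DD
    D ↦ AD
    A ↦ B  (constrained at step 2)
  step 0 ⇒ step 1: BBB ⇒ CD·CD·CD
    B ↦ CD

A->B, B->CD, C->DD, D->AD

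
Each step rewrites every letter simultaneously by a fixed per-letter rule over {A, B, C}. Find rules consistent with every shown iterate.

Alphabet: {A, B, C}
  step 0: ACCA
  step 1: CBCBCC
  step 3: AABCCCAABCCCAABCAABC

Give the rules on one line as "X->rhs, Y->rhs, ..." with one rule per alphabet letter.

  step 0 ⇒ step 1: ACCA ⇒ C·BC·BC·C
    A ↦ C
    C ↦ BC
    B ↦ AA  (constrained at step 1)

A->C, B->AA, C->BC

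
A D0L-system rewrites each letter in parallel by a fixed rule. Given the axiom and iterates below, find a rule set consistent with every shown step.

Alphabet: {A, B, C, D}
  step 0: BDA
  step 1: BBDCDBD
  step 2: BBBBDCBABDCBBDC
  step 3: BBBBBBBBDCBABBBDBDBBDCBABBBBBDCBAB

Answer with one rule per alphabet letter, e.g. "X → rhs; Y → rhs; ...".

A->DBD, B->BB, C->BAB, D->DC

  step 2 ⇒ step 3: BBBBDCBABDCBBDC ⇒ BB·BB·BB·BB·DC·BAB·BB·DBD·BB·DC·BAB·BB·BB·DC·BAB
    A ↦ DBD
    B ↦ BB
    C ↦ BAB
    D ↦ DC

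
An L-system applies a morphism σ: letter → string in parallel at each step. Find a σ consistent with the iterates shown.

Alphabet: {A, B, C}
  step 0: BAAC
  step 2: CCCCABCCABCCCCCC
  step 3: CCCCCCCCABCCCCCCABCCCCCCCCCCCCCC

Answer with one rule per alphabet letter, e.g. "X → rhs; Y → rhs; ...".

A->AB, B->CC, C->CC

  step 2 ⇒ step 3: CCCCABCCABCCCCCC ⇒ CC·CC·CC·CC·AB·CC·CC·CC·AB·CC·CC·CC·CC·CC·CC·CC
    A ↦ AB
    B ↦ CC
    C ↦ CC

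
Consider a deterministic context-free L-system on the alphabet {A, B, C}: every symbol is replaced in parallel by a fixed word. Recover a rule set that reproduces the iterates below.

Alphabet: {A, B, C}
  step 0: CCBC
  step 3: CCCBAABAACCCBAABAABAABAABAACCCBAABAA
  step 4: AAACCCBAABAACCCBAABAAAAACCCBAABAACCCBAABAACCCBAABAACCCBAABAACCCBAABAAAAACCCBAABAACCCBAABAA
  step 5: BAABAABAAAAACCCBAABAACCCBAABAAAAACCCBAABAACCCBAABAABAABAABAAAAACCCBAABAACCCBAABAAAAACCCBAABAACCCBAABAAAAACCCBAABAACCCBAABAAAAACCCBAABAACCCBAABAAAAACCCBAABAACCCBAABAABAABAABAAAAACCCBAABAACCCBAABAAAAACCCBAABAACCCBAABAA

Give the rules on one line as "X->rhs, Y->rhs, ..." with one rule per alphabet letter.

  step 4 ⇒ step 5: AAACCCBAABAACCCBAABAAAAACCCBAABAACCCBAABAACCCBAABAACCCBAABAACCCBAABAAAAACCCBAABAACCCBAABAA ⇒ BAA·BAA·BAA·A·A·A·CCC·BAA·BAA·CCC·BAA·BAA·A·A·A·CCC·BAA·BAA·CCC·BAA·BAA·BAA·BAA·BAA·A·A·A·CCC·BAA·BAA·CCC·BAA·BAA·A·A·A·CCC·BAA·BAA·CCC·BAA·BAA·A·A·A·CCC·BAA·BAA·CCC·BAA·BAA·A·A·A·CCC·BAA·BAA·CCC·BAA·BAA·A·A·A·CCC·BAA·BAA·CCC·BAA·BAA·BAA·BAA·BAA·A·A·A·CCC·BAA·BAA·CCC·BAA·BAA·A·A·A·CCC·BAA·BAA·CCC·BAA·BAA
    A ↦ BAA
    B ↦ CCC
    C ↦ A

A->BAA, B->CCC, C->A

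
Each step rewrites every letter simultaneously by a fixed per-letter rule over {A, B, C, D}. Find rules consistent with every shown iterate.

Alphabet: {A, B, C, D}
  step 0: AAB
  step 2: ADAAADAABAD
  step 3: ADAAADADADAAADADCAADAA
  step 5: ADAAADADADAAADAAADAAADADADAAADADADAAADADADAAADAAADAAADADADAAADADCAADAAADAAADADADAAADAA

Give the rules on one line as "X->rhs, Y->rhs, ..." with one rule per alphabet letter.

  step 2 ⇒ step 3: ADAAADAABAD ⇒ AD·AA·AD·AD·AD·AA·AD·AD·CA·AD·AA
    A ↦ AD
    B ↦ CA
    D ↦ AA
    C ↦ B  (constrained at step 3)

A->AD, B->CA, C->B, D->AA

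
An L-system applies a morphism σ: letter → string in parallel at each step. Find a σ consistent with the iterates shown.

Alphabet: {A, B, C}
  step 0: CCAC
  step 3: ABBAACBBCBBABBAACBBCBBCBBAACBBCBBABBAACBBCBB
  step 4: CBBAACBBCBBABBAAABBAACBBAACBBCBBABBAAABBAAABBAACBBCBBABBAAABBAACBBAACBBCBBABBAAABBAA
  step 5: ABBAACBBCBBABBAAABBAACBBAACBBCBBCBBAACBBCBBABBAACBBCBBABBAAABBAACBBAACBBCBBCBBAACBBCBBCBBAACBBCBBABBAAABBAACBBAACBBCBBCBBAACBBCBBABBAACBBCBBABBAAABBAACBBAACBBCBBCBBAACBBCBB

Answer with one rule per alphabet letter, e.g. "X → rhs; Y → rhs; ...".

A->CBB, B->A, C->ABB

  step 4 ⇒ step 5: CBBAACBBCBBABBAAABBAACBBAACBBCBBABBAAABBAAABBAACBBCBBABBAAABBAACBBAACBBCBBABBAAABBAA ⇒ ABB·A·A·CBB·CBB·ABB·A·A·ABB·A·A·CBB·A·A·CBB·CBB·CBB·A·A·CBB·CBB·ABB·A·A·CBB·CBB·ABB·A·A·ABB·A·A·CBB·A·A·CBB·CBB·CBB·A·A·CBB·CBB·CBB·A·A·CBB·CBB·ABB·A·A·ABB·A·A·CBB·A·A·CBB·CBB·CBB·A·A·CBB·CBB·ABB·A·A·CBB·CBB·ABB·A·A·ABB·A·A·CBB·A·A·CBB·CBB·CBB·A·A·CBB·CBB
    A ↦ CBB
    B ↦ A
    C ↦ ABB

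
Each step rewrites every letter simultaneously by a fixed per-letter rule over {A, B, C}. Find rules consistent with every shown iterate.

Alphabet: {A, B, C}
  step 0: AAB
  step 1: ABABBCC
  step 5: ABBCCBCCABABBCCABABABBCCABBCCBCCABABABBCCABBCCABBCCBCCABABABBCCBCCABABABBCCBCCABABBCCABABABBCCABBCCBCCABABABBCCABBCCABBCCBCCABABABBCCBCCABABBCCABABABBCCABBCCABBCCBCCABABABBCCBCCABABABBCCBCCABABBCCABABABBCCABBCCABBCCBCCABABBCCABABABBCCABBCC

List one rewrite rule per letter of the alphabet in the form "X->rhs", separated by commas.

  step 0 ⇒ step 1: AAB ⇒ AB·AB·BCC
    A ↦ AB
    B ↦ BCC
    C ↦ AB  (constrained at step 1)

A->AB, B->BCC, C->AB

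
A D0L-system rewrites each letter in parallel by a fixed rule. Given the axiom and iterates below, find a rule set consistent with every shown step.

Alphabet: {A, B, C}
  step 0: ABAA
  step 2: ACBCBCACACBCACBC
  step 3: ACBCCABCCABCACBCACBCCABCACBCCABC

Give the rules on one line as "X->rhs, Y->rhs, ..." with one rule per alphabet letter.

A->AC, B->CA, C->BC

  step 2 ⇒ step 3: ACBCBCACACBCACBC ⇒ AC·BC·CA·BC·CA·BC·AC·BC·AC·BC·CA·BC·AC·BC·CA·BC
    A ↦ AC
    B ↦ CA
    C ↦ BC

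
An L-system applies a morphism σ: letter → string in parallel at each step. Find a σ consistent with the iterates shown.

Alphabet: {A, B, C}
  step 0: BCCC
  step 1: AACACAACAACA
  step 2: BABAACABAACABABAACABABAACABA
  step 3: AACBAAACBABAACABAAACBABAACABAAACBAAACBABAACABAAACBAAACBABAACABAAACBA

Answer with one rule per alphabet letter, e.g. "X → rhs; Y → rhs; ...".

A->BA, B->AAC, C->ACA

  step 2 ⇒ step 3: BABAACABAACABABAACABABAACABA ⇒ AAC·BA·AAC·BA·BA·ACA·BA·AAC·BA·BA·ACA·BA·AAC·BA·AAC·BA·BA·ACA·BA·AAC·BA·AAC·BA·BA·ACA·BA·AAC·BA
    A ↦ BA
    B ↦ AAC
    C ↦ ACA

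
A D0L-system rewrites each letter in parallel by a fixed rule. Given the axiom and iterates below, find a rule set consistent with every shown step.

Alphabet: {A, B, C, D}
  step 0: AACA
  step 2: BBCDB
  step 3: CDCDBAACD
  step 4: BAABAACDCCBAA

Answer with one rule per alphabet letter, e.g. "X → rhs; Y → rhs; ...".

A->C, B->CD, C->B, D->AA

  step 3 ⇒ step 4: CDCDBAACD ⇒ B·AA·B·AA·CD·C·C·B·AA
    A ↦ C
    B ↦ CD
    C ↦ B
    D ↦ AA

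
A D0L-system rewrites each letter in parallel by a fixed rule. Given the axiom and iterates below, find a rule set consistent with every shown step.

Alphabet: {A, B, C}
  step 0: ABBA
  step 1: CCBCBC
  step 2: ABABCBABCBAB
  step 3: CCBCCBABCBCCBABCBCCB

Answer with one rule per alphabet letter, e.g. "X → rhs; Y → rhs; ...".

  step 2 ⇒ step 3: ABABCBABCBAB ⇒ C·CB·C·CB·AB·CB·C·CB·AB·CB·C·CB
    A ↦ C
    B ↦ CB
    C ↦ AB

A->C, B->CB, C->AB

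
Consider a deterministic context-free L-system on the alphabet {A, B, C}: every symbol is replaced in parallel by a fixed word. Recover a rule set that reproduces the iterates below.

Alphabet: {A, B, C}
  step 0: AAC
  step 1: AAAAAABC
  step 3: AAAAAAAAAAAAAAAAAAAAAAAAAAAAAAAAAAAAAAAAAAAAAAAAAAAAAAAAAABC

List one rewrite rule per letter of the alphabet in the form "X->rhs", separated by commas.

  step 0 ⇒ step 1: AAC ⇒ AAA·AAA·BC
    A ↦ AAA
    C ↦ BC
    B ↦ A  (constrained at step 1)

A->AAA, B->A, C->BC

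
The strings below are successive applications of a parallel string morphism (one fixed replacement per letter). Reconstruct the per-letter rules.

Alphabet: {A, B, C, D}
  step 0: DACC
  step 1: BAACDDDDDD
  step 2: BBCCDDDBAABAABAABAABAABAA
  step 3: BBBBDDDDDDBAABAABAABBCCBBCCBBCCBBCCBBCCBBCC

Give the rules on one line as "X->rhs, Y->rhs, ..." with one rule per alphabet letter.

  step 2 ⇒ step 3: BBCCDDDBAABAABAABAABAABAA ⇒ BB·BB·DDD·DDD·BAA·BAA·BAA·BB·C·C·BB·C·C·BB·C·C·BB·C·C·BB·C·C·BB·C·C
    A ↦ C
    B ↦ BB
    C ↦ DDD
    D ↦ BAA

A->C, B->BB, C->DDD, D->BAA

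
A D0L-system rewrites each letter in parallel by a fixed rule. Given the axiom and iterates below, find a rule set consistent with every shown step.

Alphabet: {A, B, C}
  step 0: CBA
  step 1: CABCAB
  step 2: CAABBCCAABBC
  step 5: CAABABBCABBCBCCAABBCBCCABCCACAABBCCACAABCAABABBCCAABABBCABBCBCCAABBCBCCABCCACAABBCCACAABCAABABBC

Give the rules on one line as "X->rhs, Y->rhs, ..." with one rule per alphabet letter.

  step 1 ⇒ step 2: CABCAB ⇒ CA·AB·BC·CA·AB·BC
    A ↦ AB
    B ↦ BC
    C ↦ CA

A->AB, B->BC, C->CA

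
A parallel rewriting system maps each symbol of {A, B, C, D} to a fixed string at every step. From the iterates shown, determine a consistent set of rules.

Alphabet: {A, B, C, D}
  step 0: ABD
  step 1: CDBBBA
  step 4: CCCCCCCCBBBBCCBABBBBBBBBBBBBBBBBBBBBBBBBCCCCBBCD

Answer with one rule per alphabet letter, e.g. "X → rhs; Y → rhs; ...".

  step 0 ⇒ step 1: ABD ⇒ CD·BB·BA
    A ↦ CD
    B ↦ BB
    D ↦ BA
    C ↦ CC  (constrained at step 1)

A->CD, B->BB, C->CC, D->BA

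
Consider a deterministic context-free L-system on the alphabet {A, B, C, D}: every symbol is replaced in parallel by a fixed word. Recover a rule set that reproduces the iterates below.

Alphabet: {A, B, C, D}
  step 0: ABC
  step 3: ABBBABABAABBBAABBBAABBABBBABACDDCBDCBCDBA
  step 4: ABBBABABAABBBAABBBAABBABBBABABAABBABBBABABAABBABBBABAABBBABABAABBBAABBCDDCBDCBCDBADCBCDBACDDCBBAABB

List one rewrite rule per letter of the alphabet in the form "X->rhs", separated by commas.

  step 3 ⇒ step 4: ABBBABABAABBBAABBBAABBABBBABACDDCBDCBCDBA ⇒ ABB·BA·BA·BA·ABB·BA·ABB·BA·ABB·ABB·BA·BA·BA·ABB·ABB·BA·BA·BA·ABB·ABB·BA·BA·ABB·BA·BA·BA·ABB·BA·ABB·CD·DCB·DCB·CD·BA·DCB·CD·BA·CD·DCB·BA·ABB
    A ↦ ABB
    B ↦ BA
    C ↦ CD
    D ↦ DCB

A->ABB, B->BA, C->CD, D->DCB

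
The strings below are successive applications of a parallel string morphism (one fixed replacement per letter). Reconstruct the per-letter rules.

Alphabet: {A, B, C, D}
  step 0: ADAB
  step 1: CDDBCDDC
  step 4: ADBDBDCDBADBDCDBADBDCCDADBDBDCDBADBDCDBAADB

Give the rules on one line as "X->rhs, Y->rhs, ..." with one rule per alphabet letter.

A->CD, B->DC, C->A, D->DB

  step 0 ⇒ step 1: ADAB ⇒ CD·DB·CD·DC
    A ↦ CD
    B ↦ DC
    D ↦ DB
    C ↦ A  (constrained at step 1)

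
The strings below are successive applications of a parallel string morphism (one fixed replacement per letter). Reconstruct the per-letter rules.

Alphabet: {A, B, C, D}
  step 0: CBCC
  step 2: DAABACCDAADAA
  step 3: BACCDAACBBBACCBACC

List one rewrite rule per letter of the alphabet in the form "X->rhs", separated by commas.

  step 2 ⇒ step 3: DAABACCDAADAA ⇒ BA·C·C·DAA·C·B·B·BA·C·C·BA·C·C
    A ↦ C
    B ↦ DAA
    C ↦ B
    D ↦ BA

A->C, B->DAA, C->B, D->BA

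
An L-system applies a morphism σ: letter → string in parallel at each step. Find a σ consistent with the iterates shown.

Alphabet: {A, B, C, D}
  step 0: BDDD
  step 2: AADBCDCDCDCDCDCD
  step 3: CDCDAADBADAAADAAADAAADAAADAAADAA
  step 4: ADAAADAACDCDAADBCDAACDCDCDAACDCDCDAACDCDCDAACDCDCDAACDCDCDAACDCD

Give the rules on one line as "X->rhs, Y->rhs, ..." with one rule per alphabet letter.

  step 3 ⇒ step 4: CDCDAADBADAAADAAADAAADAAADAAADAA ⇒ AD·AA·AD·AA·CD·CD·AA·DB·CD·AA·CD·CD·CD·AA·CD·CD·CD·AA·CD·CD·CD·AA·CD·CD·CD·AA·CD·CD·CD·AA·CD·CD
    A ↦ CD
    B ↦ DB
    C ↦ AD
    D ↦ AA

A->CD, B->DB, C->AD, D->AA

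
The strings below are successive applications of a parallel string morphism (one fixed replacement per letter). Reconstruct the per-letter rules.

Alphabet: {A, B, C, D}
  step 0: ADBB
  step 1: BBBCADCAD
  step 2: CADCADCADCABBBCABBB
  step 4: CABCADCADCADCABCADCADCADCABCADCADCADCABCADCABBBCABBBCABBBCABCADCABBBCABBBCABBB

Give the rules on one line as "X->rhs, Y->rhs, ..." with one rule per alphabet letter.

  step 1 ⇒ step 2: BBBCADCAD ⇒ CAD·CAD·CAD·CA·B·BB·CA·B·BB
    A ↦ B
    B ↦ CAD
    C ↦ CA
    D ↦ BB

A->B, B->CAD, C->CA, D->BB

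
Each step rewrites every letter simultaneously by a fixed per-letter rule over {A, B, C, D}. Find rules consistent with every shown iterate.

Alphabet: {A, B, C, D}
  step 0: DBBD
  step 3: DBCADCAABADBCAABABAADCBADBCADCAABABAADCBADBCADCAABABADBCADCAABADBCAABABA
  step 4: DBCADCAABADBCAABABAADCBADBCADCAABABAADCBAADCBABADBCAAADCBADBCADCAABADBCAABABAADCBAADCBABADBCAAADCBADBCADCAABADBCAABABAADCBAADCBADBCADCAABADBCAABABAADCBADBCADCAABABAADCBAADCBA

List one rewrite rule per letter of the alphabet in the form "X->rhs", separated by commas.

  step 3 ⇒ step 4: DBCADCAABADBCAABABAADCBADBCADCAABABAADCBADBCADCAABABADBCADCAABADBCAABABA ⇒ DBC·ADC·AA·BA·DBC·AA·BA·BA·ADC·BA·DBC·ADC·AA·BA·BA·ADC·BA·ADC·BA·BA·DBC·AA·ADC·BA·DBC·ADC·AA·BA·DBC·AA·BA·BA·ADC·BA·ADC·BA·BA·DBC·AA·ADC·BA·DBC·ADC·AA·BA·DBC·AA·BA·BA·ADC·BA·ADC·BA·DBC·ADC·AA·BA·DBC·AA·BA·BA·ADC·BA·DBC·ADC·AA·BA·BA·ADC·BA·ADC·BA
    A ↦ BA
    B ↦ ADC
    C ↦ AA
    D ↦ DBC

A->BA, B->ADC, C->AA, D->DBC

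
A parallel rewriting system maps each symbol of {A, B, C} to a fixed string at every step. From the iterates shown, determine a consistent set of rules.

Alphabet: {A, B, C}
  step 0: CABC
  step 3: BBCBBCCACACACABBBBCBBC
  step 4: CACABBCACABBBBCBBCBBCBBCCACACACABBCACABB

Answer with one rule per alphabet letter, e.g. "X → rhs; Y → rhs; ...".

  step 3 ⇒ step 4: BBCBBCCACACACABBBBCBBC ⇒ CA·CA·BB·CA·CA·BB·BB·C·BB·C·BB·C·BB·C·CA·CA·CA·CA·BB·CA·CA·BB
    A ↦ C
    B ↦ CA
    C ↦ BB

A->C, B->CA, C->BB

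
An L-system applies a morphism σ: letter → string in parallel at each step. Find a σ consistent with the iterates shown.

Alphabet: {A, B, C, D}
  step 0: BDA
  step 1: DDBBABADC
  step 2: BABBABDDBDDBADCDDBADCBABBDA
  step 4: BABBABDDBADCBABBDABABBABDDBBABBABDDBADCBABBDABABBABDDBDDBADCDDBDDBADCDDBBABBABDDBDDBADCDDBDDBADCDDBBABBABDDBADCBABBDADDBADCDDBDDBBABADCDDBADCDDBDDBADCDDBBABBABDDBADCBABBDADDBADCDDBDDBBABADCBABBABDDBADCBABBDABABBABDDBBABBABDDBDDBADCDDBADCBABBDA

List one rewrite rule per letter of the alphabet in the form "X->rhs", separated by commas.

  step 1 ⇒ step 2: DDBBABADC ⇒ BAB·BAB·DDB·DDB·ADC·DDB·ADC·BAB·BDA
    A ↦ ADC
    B ↦ DDB
    C ↦ BDA
    D ↦ BAB

A->ADC, B->DDB, C->BDA, D->BAB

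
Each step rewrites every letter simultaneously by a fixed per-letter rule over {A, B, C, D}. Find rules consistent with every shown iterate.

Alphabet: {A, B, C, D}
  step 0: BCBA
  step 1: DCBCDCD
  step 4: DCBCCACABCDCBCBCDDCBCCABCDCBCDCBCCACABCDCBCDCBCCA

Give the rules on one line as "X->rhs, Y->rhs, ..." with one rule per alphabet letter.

  step 0 ⇒ step 1: BCBA ⇒ DC·BC·DC·D
    A ↦ D
    B ↦ DC
    C ↦ BC
    D ↦ CA  (constrained at step 1)

A->D, B->DC, C->BC, D->CA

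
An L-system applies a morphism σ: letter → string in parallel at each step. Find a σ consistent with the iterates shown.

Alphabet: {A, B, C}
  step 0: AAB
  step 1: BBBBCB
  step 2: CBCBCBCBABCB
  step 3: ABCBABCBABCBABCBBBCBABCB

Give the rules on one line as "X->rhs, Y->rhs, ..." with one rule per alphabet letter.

A->BB, B->CB, C->AB

  step 2 ⇒ step 3: CBCBCBCBABCB ⇒ AB·CB·AB·CB·AB·CB·AB·CB·BB·CB·AB·CB
    A ↦ BB
    B ↦ CB
    C ↦ AB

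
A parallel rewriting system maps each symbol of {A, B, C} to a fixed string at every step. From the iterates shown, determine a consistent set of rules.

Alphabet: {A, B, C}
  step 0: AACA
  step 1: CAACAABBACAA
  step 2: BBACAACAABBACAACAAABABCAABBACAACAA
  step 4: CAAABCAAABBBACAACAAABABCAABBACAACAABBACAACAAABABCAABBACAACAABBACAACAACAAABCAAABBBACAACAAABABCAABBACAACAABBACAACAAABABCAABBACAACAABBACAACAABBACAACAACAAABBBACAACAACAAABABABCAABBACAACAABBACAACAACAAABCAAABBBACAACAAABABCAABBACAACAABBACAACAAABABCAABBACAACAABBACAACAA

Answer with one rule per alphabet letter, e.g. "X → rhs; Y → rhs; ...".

  step 1 ⇒ step 2: CAACAABBACAA ⇒ BBA·CAA·CAA·BBA·CAA·CAA·AB·AB·CAA·BBA·CAA·CAA
    A ↦ CAA
    B ↦ AB
    C ↦ BBA

A->CAA, B->AB, C->BBA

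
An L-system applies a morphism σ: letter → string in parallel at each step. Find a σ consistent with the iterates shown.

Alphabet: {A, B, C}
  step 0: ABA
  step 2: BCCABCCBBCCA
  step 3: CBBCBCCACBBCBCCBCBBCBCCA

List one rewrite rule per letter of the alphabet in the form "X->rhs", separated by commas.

A->CA, B->CB, C->BC

  step 2 ⇒ step 3: BCCABCCBBCCA ⇒ CB·BC·BC·CA·CB·BC·BC·CB·CB·BC·BC·CA
    A ↦ CA
    B ↦ CB
    C ↦ BC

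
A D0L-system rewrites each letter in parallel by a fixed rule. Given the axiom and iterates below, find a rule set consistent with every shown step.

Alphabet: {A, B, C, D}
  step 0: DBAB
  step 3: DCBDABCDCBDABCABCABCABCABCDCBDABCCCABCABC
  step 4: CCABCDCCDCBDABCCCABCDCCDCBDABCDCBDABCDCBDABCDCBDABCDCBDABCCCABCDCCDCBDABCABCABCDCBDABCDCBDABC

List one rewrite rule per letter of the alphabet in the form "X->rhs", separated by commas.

A->DCB, B->D, C->ABC, D->CC

  step 3 ⇒ step 4: DCBDABCDCBDABCABCABCABCABCDCBDABCCCABCABC ⇒ CC·ABC·D·CC·DCB·D·ABC·CC·ABC·D·CC·DCB·D·ABC·DCB·D·ABC·DCB·D·ABC·DCB·D·ABC·DCB·D·ABC·CC·ABC·D·CC·DCB·D·ABC·ABC·ABC·DCB·D·ABC·DCB·D·ABC
    A ↦ DCB
    B ↦ D
    C ↦ ABC
    D ↦ CC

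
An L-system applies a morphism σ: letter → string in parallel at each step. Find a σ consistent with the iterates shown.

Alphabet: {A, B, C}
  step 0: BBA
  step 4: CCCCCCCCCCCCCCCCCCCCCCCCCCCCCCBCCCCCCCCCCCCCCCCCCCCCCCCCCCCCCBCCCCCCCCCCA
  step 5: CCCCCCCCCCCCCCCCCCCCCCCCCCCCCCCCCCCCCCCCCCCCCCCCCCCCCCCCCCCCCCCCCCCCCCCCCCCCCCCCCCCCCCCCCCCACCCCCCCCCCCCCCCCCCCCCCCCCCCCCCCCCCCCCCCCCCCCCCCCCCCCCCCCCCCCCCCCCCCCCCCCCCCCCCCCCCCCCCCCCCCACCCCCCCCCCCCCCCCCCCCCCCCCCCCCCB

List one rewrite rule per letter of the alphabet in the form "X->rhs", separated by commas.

A->B, B->CA, C->CCC

  step 4 ⇒ step 5: CCCCCCCCCCCCCCCCCCCCCCCCCCCCCCBCCCCCCCCCCCCCCCCCCCCCCCCCCCCCCBCCCCCCCCCCA ⇒ CCC·CCC·CCC·CCC·CCC·CCC·CCC·CCC·CCC·CCC·CCC·CCC·CCC·CCC·CCC·CCC·CCC·CCC·CCC·CCC·CCC·CCC·CCC·CCC·CCC·CCC·CCC·CCC·CCC·CCC·CA·CCC·CCC·CCC·CCC·CCC·CCC·CCC·CCC·CCC·CCC·CCC·CCC·CCC·CCC·CCC·CCC·CCC·CCC·CCC·CCC·CCC·CCC·CCC·CCC·CCC·CCC·CCC·CCC·CCC·CCC·CA·CCC·CCC·CCC·CCC·CCC·CCC·CCC·CCC·CCC·CCC·B
    A ↦ B
    B ↦ CA
    C ↦ CCC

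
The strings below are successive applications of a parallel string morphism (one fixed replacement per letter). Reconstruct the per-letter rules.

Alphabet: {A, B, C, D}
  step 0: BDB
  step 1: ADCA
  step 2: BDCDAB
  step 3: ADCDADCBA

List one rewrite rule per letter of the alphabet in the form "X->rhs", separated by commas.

  step 2 ⇒ step 3: BDCDAB ⇒ A·DC·DA·DC·B·A
    A ↦ B
    B ↦ A
    C ↦ DA
    D ↦ DC

A->B, B->A, C->DA, D->DC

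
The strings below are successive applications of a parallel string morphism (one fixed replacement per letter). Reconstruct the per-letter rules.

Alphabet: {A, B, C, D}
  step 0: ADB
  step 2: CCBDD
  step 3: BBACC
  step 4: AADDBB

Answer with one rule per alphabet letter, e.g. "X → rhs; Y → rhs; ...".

A->DD, B->A, C->B, D->C

  step 3 ⇒ step 4: BBACC ⇒ A·A·DD·B·B
    A ↦ DD
    B ↦ A
    C ↦ B
  step 2 ⇒ step 3: CCBDD ⇒ B·B·A·C·C
    D ↦ C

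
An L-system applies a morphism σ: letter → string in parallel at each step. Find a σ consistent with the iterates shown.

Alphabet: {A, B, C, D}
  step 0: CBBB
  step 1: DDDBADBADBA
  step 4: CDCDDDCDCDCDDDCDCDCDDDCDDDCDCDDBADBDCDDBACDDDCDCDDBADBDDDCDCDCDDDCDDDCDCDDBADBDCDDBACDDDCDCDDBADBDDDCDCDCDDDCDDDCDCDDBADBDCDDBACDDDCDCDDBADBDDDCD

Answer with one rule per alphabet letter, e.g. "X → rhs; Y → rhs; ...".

  step 0 ⇒ step 1: CBBB ⇒ DD·DBA·DBA·DBA
    B ↦ DBA
    C ↦ DD
    A ↦ DBD  (constrained at step 1)
    D ↦ CD  (constrained at step 1)

A->DBD, B->DBA, C->DD, D->CD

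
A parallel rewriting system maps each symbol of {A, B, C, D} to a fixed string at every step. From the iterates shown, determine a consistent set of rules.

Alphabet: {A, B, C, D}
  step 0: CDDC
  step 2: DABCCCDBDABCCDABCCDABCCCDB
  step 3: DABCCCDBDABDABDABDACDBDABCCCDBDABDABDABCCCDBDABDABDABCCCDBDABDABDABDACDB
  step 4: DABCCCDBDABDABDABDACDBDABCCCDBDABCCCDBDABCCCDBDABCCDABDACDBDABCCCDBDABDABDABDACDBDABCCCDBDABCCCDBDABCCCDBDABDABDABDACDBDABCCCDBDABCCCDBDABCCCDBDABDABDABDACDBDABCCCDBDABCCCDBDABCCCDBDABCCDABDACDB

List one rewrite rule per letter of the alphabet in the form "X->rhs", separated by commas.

A->BCC, B->CDB, C->DAB, D->DA

  step 3 ⇒ step 4: DABCCCDBDABDABDABDACDBDABCCCDBDABDABDABCCCDBDABDABDABCCCDBDABDABDABDACDB ⇒ DA·BCC·CDB·DAB·DAB·DAB·DA·CDB·DA·BCC·CDB·DA·BCC·CDB·DA·BCC·CDB·DA·BCC·DAB·DA·CDB·DA·BCC·CDB·DAB·DAB·DAB·DA·CDB·DA·BCC·CDB·DA·BCC·CDB·DA·BCC·CDB·DAB·DAB·DAB·DA·CDB·DA·BCC·CDB·DA·BCC·CDB·DA·BCC·CDB·DAB·DAB·DAB·DA·CDB·DA·BCC·CDB·DA·BCC·CDB·DA·BCC·CDB·DA·BCC·DAB·DA·CDB
    A ↦ BCC
    B ↦ CDB
    C ↦ DAB
    D ↦ DA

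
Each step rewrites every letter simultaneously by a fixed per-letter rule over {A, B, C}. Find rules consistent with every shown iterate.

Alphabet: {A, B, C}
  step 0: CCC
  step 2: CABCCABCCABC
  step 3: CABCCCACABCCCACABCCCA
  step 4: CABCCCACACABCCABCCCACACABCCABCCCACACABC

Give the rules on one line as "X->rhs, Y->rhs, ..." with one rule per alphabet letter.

A->BC, B->C, C->CA

  step 3 ⇒ step 4: CABCCCACABCCCACABCCCA ⇒ CA·BC·C·CA·CA·CA·BC·CA·BC·C·CA·CA·CA·BC·CA·BC·C·CA·CA·CA·BC
    A ↦ BC
    B ↦ C
    C ↦ CA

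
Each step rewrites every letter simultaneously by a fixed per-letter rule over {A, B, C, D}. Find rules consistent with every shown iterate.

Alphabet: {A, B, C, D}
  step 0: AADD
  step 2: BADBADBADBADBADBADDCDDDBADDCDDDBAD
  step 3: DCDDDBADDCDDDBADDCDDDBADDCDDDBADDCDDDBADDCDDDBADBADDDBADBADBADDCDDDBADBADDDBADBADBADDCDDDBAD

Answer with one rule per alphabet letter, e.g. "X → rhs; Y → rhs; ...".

  step 2 ⇒ step 3: BADBADBADBADBADBADDCDDDBADDCDDDBAD ⇒ DC·DDD·BAD·DC·DDD·BAD·DC·DDD·BAD·DC·DDD·BAD·DC·DDD·BAD·DC·DDD·BAD·BAD·DD·BAD·BAD·BAD·DC·DDD·BAD·BAD·DD·BAD·BAD·BAD·DC·DDD·BAD
    A ↦ DDD
    B ↦ DC
    C ↦ DD
    D ↦ BAD

A->DDD, B->DC, C->DD, D->BAD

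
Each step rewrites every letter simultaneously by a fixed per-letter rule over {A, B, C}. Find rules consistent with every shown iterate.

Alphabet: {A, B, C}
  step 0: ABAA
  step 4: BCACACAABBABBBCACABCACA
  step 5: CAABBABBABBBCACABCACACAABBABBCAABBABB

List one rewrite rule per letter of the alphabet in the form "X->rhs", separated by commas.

A->B, B->CA, C->AB

  step 4 ⇒ step 5: BCACACAABBABBBCACABCACA ⇒ CA·AB·B·AB·B·AB·B·B·CA·CA·B·CA·CA·CA·AB·B·AB·B·CA·AB·B·AB·B
    A ↦ B
    B ↦ CA
    C ↦ AB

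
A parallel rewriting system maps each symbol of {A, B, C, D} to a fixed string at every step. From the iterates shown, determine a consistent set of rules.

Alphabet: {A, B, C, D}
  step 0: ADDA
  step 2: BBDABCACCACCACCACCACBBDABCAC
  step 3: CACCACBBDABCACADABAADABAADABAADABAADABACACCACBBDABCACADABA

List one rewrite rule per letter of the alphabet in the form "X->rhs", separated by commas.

  step 2 ⇒ step 3: BBDABCACCACCACCACCACBBDABCAC ⇒ CAC·CAC·BB·DAB·CAC·A·DAB·A·A·DAB·A·A·DAB·A·A·DAB·A·A·DAB·A·CAC·CAC·BB·DAB·CAC·A·DAB·A
    A ↦ DAB
    B ↦ CAC
    C ↦ A
    D ↦ BB

A->DAB, B->CAC, C->A, D->BB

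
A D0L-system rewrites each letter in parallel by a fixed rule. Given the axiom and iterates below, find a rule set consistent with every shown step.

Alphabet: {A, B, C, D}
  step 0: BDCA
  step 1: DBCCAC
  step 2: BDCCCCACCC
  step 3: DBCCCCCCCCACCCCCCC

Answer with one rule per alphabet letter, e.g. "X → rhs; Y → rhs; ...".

  step 2 ⇒ step 3: BDCCCCACCC ⇒ D·B·CC·CC·CC·CC·AC·CC·CC·CC
    A ↦ AC
    B ↦ D
    C ↦ CC
    D ↦ B

A->AC, B->D, C->CC, D->B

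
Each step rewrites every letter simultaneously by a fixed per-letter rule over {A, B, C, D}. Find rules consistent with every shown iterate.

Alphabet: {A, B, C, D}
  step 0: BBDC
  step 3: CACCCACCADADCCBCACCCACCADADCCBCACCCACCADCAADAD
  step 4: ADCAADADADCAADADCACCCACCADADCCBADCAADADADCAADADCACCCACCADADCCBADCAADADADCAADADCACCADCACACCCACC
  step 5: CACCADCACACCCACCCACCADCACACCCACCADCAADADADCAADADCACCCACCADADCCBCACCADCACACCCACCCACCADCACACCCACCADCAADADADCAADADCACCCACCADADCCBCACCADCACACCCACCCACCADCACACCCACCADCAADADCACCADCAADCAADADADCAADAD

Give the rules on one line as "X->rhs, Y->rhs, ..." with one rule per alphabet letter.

  step 4 ⇒ step 5: ADCAADADADCAADADCACCCACCADADCCBADCAADADADCAADADCACCCACCADADCCBADCAADADADCAADADCACCADCACACCCACC ⇒ CA·CC·AD·CA·CA·CC·CA·CC·CA·CC·AD·CA·CA·CC·CA·CC·AD·CA·AD·AD·AD·CA·AD·AD·CA·CC·CA·CC·AD·AD·CCB·CA·CC·AD·CA·CA·CC·CA·CC·CA·CC·AD·CA·CA·CC·CA·CC·AD·CA·AD·AD·AD·CA·AD·AD·CA·CC·CA·CC·AD·AD·CCB·CA·CC·AD·CA·CA·CC·CA·CC·CA·CC·AD·CA·CA·CC·CA·CC·AD·CA·AD·AD·CA·CC·AD·CA·AD·CA·AD·AD·AD·CA·AD·AD
    A ↦ CA
    B ↦ CCB
    C ↦ AD
    D ↦ CC

A->CA, B->CCB, C->AD, D->CC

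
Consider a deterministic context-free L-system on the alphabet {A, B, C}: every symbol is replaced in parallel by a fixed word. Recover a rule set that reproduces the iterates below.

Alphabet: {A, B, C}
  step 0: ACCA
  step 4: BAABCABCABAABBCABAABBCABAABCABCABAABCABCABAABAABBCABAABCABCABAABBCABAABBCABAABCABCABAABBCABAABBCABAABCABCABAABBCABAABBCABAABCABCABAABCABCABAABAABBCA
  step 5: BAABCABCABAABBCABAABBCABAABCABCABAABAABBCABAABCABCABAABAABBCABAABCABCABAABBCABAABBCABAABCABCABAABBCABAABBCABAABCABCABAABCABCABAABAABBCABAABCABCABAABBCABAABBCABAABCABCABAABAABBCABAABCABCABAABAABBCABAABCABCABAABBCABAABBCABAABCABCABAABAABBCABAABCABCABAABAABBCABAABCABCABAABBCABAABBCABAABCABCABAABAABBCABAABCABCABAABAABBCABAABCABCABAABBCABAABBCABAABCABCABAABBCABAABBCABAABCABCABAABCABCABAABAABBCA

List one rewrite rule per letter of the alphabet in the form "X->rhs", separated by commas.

  step 4 ⇒ step 5: BAABCABCABAABBCABAABBCABAABCABCABAABCABCABAABAABBCABAABCABCABAABBCABAABBCABAABCABCABAABBCABAABBCABAABCABCABAABBCABAABBCABAABCABCABAABCABCABAABAABBCA ⇒ BAA·BCA·BCA·BAA·B·BCA·BAA·B·BCA·BAA·BCA·BCA·BAA·BAA·B·BCA·BAA·BCA·BCA·BAA·BAA·B·BCA·BAA·BCA·BCA·BAA·B·BCA·BAA·B·BCA·BAA·BCA·BCA·BAA·B·BCA·BAA·B·BCA·BAA·BCA·BCA·BAA·BCA·BCA·BAA·BAA·B·BCA·BAA·BCA·BCA·BAA·B·BCA·BAA·B·BCA·BAA·BCA·BCA·BAA·BAA·B·BCA·BAA·BCA·BCA·BAA·BAA·B·BCA·BAA·BCA·BCA·BAA·B·BCA·BAA·B·BCA·BAA·BCA·BCA·BAA·BAA·B·BCA·BAA·BCA·BCA·BAA·BAA·B·BCA·BAA·BCA·BCA·BAA·B·BCA·BAA·B·BCA·BAA·BCA·BCA·BAA·BAA·B·BCA·BAA·BCA·BCA·BAA·BAA·B·BCA·BAA·BCA·BCA·BAA·B·BCA·BAA·B·BCA·BAA·BCA·BCA·BAA·B·BCA·BAA·B·BCA·BAA·BCA·BCA·BAA·BCA·BCA·BAA·BAA·B·BCA
    A ↦ BCA
    B ↦ BAA
    C ↦ B

A->BCA, B->BAA, C->B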